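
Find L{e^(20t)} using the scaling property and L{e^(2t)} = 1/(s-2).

Using L{f(at)} = (1/a)F(s/a) with a=10 and f(t) = e^(2t): L{e^(20t)} = (1/10) · 1/((s/10)-2) = (1/10) · 10/(s-20) = 1/(s-20)

Final answer: 1/(s-20)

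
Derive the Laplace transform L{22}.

L{22} = 22 · L{1} = 22/s

Final answer: 22/s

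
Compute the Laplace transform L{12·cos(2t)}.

L{cos(ωt)} = s/(s² + ω²), so L{cos(2t)} = s/(s² + 4). Then L{12·cos(2t)} = 12·s/(s² + 4) = 12s/(s² + 4)

Final answer: 12s/(s² + 4)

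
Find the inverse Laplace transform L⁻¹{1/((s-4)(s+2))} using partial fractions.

Decompose: A/(s-4) + B/(s+2). A = 1/6, B = -1/6. f(t) = (e^(4t) - e^(-2t))/6

Final answer: (e^(4t) - e^(-2t))/6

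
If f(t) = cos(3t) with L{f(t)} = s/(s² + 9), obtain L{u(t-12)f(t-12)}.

Time shift theorem: L{u(t-a)f(t-a)} = e^(-as)F(s). Here a=12, F(s) = s/(s² + 9), so L{u(t-12)f(t-12)} = e^(-12s)·s/(s² + 9)

Final answer: e^(-12s)·s/(s² + 9)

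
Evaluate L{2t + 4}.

L{2t + 4} = 2·L{t} + 4·L{1} = 2/s² + 4/s

Final answer: 2/s² + 4/s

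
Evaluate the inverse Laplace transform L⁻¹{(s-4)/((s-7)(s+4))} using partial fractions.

Using partial fractions, f(t) = (3e^(7t) + 8e^(-4t))/11

Final answer: (3e^(7t) + 8e^(-4t))/11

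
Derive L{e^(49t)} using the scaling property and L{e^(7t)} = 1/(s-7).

Using L{f(at)} = (1/a)F(s/a) with a=7 and f(t) = e^(7t): L{e^(49t)} = (1/7) · 1/((s/7)-7) = (1/7) · 7/(s-49) = 1/(s-49)

Final answer: 1/(s-49)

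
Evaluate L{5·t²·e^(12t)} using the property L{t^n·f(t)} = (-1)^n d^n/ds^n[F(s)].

L{e^(12t)} = 1/(s-12). d/ds[1/(s-12)] = -1/(s-12)². d²/ds²[1/(s-12)] = 2/(s-12)³. So L{t²·e^(12t)} = (-1)² · 2/(s-12)³ = 2/(s-12)³. Then L{5·t²·e^(12t)} = 5·2/(s-12)³ = 10/(s-12)³

Final answer: 10/(s-12)³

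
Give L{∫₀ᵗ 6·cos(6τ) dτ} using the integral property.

L{∫₀ᵗ f(τ)dτ} = F(s)/s with F(s) = 6s/(s² + 36), so the result is (6s/(s² + 36))/s = 6/(s² + 36)

Final answer: 6/(s² + 36)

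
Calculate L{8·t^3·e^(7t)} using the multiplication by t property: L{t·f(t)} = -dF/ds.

Using L{t^n·e^(at)} = n!/(s-a)^(n+1), L{t^3·e^(7t)} = 6/(s-7)^4, so L{8·t^3·e^(7t)} = 8·6/(s-7)^4 = 48/(s-7)^4

Final answer: 48/(s-7)^4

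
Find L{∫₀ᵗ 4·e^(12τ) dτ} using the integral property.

L{∫₀ᵗ f(τ)dτ} = F(s)/s with F(s) = 4/(s-12), so L{∫₀ᵗ 4·e^(12τ) dτ} = 4/(s(s-12))

Final answer: 4/(s(s-12))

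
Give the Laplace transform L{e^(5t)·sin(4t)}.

L{e^(at)·sin(ωt)} = ω/((s-a)² + ω²), so L{e^(5t)·sin(4t)} = 4/((s-5)² + 16)

Final answer: 4/((s-5)² + 16)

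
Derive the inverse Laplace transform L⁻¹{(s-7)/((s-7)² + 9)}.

Using frequency shift, L⁻¹{(s-7)/((s-7)² + 9)} = e^(7t)·cos(3t)

Final answer: e^(7t)·cos(3t)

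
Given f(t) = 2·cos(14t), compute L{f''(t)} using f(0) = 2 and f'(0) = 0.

F(s) = 2s/(s² + 196). L{f''(t)} = s²F(s) - sf(0) - f'(0) = 2s³/(s² + 196) - 2s = (2s³ - 2s(s² + 196))/(s² + 196) = -392s/(s² + 196)

Final answer: -392s/(s² + 196)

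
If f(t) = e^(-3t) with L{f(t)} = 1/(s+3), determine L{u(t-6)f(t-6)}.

Time shift theorem: L{u(t-a)f(t-a)} = e^(-as)F(s). Here a=6, F(s) = 1/(s+3), so L{u(t-6)f(t-6)} = e^(-6s)·1/(s+3)

Final answer: e^(-6s)·1/(s+3)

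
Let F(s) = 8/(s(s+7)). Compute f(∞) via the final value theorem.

f(∞) = lim_{s→0} s·8/(s(s+7)) = lim_{s→0} 8/(s+7) = 8/7 = 8/7

Final answer: 8/7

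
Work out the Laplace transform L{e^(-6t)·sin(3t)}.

L{e^(at)·sin(ωt)} = ω/((s-a)² + ω²), so L{e^(-6t)·sin(3t)} = 3/((s+6)² + 9)

Final answer: 3/((s+6)² + 9)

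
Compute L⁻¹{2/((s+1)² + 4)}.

Form: b/((s-a)² + b²) → e^(at)sin(bt). With a=-1, b=2

Final answer: e^(-t)·sin(2t)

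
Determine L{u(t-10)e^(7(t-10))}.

u(t-a)f(t-a) with f(t)=e^(7t). L{e^(7t)} = 1/(s-7). By time shift: e^(-10s)/(s-7)

Final answer: e^(-10s)/(s-7)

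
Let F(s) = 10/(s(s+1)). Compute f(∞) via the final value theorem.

f(∞) = lim_{s→0} s·10/(s(s+1)) = lim_{s→0} 10/(s+1) = 10/1 = 10

Final answer: 10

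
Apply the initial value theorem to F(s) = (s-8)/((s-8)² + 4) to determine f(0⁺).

f(0⁺) = lim_{s→∞} sF(s) = lim_{s→∞} s(s-8)/((s-8)² + 4) = 1

Final answer: 1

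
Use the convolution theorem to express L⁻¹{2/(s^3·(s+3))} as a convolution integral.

2/(s^3·(s+3)) = (2/s^3)·(1/(s+3)) = L{t^2}·L{e^(-3t)}. So f(t) = t^2*e^(-3t) = ∫₀ᵗ τ^2·e^(-3(t-τ)) dτ

Final answer: ∫₀ᵗ τ^2·e^(-3(t-τ)) dτ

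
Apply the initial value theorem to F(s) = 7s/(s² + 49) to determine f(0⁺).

f(0⁺) = lim_{s→∞} s·7s/(s² + 49) = lim_{s→∞} 7s²/(s² + 49) = 7

Final answer: 7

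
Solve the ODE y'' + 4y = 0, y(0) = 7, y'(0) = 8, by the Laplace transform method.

L{y''} + 4L{y} = 0. s²Y - 7s - 8 + 4Y = 0. Y(s² + 4) = 7s + 8. Y = (7s + 8)/(s² + 4). Inverting: y(t) = 7cos(2t) + 4sin(2t)

Final answer: y(t) = 7cos(2t) + 4sin(2t)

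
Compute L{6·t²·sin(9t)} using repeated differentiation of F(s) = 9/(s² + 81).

F(s) = 9/(s² + 81). F'(s) = -18s/(s² + 81)². F''(s) = -18(81 - 3s²)/(s² + 81)³ = (54s² - 1458)/(s² + 81)³. So L{t²·sin(9t)} = (-1)² F''(s) = (54s² - 1458)/(s² + 81)³. Then L{6·t²·sin(9t)} = 6·(54s² - 1458)/(s² + 81)³ = (324s² - 8748)/(s² + 81)³

Final answer: (324s² - 8748)/(s² + 81)³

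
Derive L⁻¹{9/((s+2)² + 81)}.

Form: b/((s-a)² + b²) → e^(at)sin(bt). With a=-2, b=9

Final answer: e^(-2t)·sin(9t)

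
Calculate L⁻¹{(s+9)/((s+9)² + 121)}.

Using frequency shift: L⁻¹{(s-a)/((s-a)² + b²)} = e^(at)cos(bt). Here a=-9, b=11

Final answer: e^(-9t)·cos(11t)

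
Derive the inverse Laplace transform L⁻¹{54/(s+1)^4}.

L⁻¹{n!/(s-a)^(n+1)} = t^n·e^(at) with n=3, a=-1. So L⁻¹{6/(s+1)^4} = t^3·e^(-t), and L⁻¹{54/(s+1)^4} = (54/6)·t^3·e^(-t) = 9·t^3·e^(-t)

Final answer: 9·t^3·e^(-t)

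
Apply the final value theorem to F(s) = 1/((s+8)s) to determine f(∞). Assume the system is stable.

f(∞) = lim_{s→0} sF(s) = lim_{s→0} 1/(s+8) = 1/8

Final answer: 1/8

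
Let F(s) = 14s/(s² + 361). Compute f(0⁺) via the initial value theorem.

f(0⁺) = lim_{s→∞} s·14s/(s² + 361) = lim_{s→∞} 14s²/(s² + 361) = 14

Final answer: 14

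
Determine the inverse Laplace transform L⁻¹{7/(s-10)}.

L⁻¹{1/(s-a)} = e^(at), so L⁻¹{1/(s-10)} = e^(10t), and L⁻¹{7/(s-10)} = 7·e^(10t)

Final answer: 7·e^(10t)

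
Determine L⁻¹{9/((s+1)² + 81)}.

Form: b/((s-a)² + b²) → e^(at)sin(bt). With a=-1, b=9

Final answer: e^(-t)·sin(9t)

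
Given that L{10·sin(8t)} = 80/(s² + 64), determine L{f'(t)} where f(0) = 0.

L{f'(t)} = s·F(s) - f(0) = s·80/(s² + 64) - 0 = 80s/(s² + 64)

Final answer: 80s/(s² + 64)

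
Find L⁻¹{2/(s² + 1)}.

This is the form c·a/(s² + a²) with a = 1, c = 2. L⁻¹ = 2·sin(t)

Final answer: 2·sin(t)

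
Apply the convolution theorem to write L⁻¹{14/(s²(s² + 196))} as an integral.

14/(s²(s² + 196)) = (1/s²)·(14/(s² + 196)) = L{t}·L{sin(14t)}. So f(t) = t*(sin(14t)) = ∫₀ᵗ τ·sin(14(t-τ)) dτ

Final answer: ∫₀ᵗ τ·sin(14(t-τ)) dτ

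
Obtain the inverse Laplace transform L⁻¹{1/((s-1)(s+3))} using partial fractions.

Decompose: A/(s-1) + B/(s+3). A = 1/4, B = -1/4. f(t) = (e^t - e^(-3t))/4

Final answer: (e^t - e^(-3t))/4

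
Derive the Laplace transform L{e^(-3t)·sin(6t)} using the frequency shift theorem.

Frequency shift: L{e^(at)f(t)} = F(s-a). L{e^(-3t)·sin(6t)} = 6/((s+3)² + 36)

Final answer: 6/((s+3)² + 36)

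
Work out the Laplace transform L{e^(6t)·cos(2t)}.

L{e^(at)·cos(ωt)} = (s-a)/((s-a)² + ω²), so L{e^(6t)·cos(2t)} = (s-6)/((s-6)² + 4)

Final answer: (s-6)/((s-6)² + 4)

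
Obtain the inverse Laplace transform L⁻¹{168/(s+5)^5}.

L⁻¹{n!/(s-a)^(n+1)} = t^n·e^(at) with n=4, a=-5. So L⁻¹{24/(s+5)^5} = t^4·e^(-5t), and L⁻¹{168/(s+5)^5} = (168/24)·t^4·e^(-5t) = 7·t^4·e^(-5t)

Final answer: 7·t^4·e^(-5t)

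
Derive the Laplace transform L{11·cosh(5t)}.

L{cosh(ωt)} = s/(s² - ω²), so L{cosh(5t)} = s/(s² - 25). Then L{11·cosh(5t)} = 11·s/(s² - 25) = 11s/(s² - 25)

Final answer: 11s/(s² - 25)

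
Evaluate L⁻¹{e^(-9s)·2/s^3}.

L⁻¹{2/s^3} = t^2. By the time shift theorem, L⁻¹{e^(-as)F(s)} = u(t-a)f(t-a) with a=9, so L⁻¹{e^(-9s)·2/s^3} = u(t-9)·(t-9)^2

Final answer: u(t-9)·(t-9)^2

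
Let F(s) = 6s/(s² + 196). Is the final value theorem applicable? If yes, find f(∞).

The final value theorem requires all poles of sF(s) in the left half-plane. sF(s) = 6s²/(s² + 196) has poles at s = ±14i (imaginary axis). Theorem does NOT apply (oscillatory system).

Final answer: Not applicable (oscillatory)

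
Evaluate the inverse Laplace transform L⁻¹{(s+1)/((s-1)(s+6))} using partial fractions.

Using partial fractions, f(t) = (2e^t + 5e^(-6t))/7

Final answer: (2e^t + 5e^(-6t))/7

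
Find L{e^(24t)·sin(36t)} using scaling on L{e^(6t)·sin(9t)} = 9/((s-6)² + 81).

Scaling with a=4: L{e^(24t)·sin(36t)} = (1/4) · 9/((s/4-6)² + 81). Simplifying: 36/((s-24)² + 1296)

Final answer: 36/((s-24)² + 1296)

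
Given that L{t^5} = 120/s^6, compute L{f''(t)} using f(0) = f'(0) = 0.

L{f''(t)} = s²F(s) - sf(0) - f'(0) = s²·120/s^6 - 0 - 0 = 120/s^4

Final answer: 120/s^4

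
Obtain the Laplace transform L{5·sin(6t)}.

L{sin(ωt)} = ω/(s² + ω²), so L{sin(6t)} = 6/(s² + 36). Then L{5·sin(6t)} = 5·6/(s² + 36) = 30/(s² + 36)

Final answer: 30/(s² + 36)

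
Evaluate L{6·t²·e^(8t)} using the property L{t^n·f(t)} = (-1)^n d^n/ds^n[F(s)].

L{e^(8t)} = 1/(s-8). d/ds[1/(s-8)] = -1/(s-8)². d²/ds²[1/(s-8)] = 2/(s-8)³. So L{t²·e^(8t)} = (-1)² · 2/(s-8)³ = 2/(s-8)³. Then L{6·t²·e^(8t)} = 6·2/(s-8)³ = 12/(s-8)³

Final answer: 12/(s-8)³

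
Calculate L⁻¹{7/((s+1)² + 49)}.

Form: b/((s-a)² + b²) → e^(at)sin(bt). With a=-1, b=7

Final answer: e^(-t)·sin(7t)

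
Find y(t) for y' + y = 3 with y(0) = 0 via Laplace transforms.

sY + Y = 3/s. Y = 3/(s(s+1)). Partial fractions: Y = 3/s - 3/(s+1)

Final answer: y(t) = 3(1 - e^(-t))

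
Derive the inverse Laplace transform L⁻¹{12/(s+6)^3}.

L⁻¹{n!/(s-a)^(n+1)} = t^n·e^(at) with n=2, a=-6. So L⁻¹{2/(s+6)^3} = t^2·e^(-6t), and L⁻¹{12/(s+6)^3} = (12/2)·t^2·e^(-6t) = 6·t^2·e^(-6t)

Final answer: 6·t^2·e^(-6t)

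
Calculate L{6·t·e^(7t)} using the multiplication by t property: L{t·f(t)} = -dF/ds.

Using L{t^n·e^(at)} = n!/(s-a)^(n+1), L{t·e^(7t)} = 1/(s-7)^2, so L{6·t·e^(7t)} = 6·1/(s-7)^2 = 6/(s-7)^2

Final answer: 6/(s-7)^2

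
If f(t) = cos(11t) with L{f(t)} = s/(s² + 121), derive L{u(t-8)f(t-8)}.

Time shift theorem: L{u(t-a)f(t-a)} = e^(-as)F(s). Here a=8, F(s) = s/(s² + 121), so L{u(t-8)f(t-8)} = e^(-8s)·s/(s² + 121)

Final answer: e^(-8s)·s/(s² + 121)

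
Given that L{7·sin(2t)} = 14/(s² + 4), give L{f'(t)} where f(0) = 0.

L{f'(t)} = s·F(s) - f(0) = s·14/(s² + 4) - 0 = 14s/(s² + 4)

Final answer: 14s/(s² + 4)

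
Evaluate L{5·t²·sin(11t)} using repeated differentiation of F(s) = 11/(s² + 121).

F(s) = 11/(s² + 121). F'(s) = -22s/(s² + 121)². F''(s) = -22(121 - 3s²)/(s² + 121)³ = (66s² - 2662)/(s² + 121)³. So L{t²·sin(11t)} = (-1)² F''(s) = (66s² - 2662)/(s² + 121)³. Then L{5·t²·sin(11t)} = 5·(66s² - 2662)/(s² + 121)³ = (330s² - 13310)/(s² + 121)³

Final answer: (330s² - 13310)/(s² + 121)³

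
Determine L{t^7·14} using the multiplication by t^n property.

L{14} = 14/s. d^1/ds^1[1/s] = -1/s². d^2/ds^2[1/s] = 2/s^3. d^3/ds^3[1/s] = -6/s^4. d^4/ds^4[1/s] = 24/s^5. d^5/ds^5[1/s] = -120/s^6. d^6/ds^6[1/s] = 720/s^7. d^7/ds^7[1/s] = -5040/s^8. So L{t^7} = (-1)^{7}·-5040/s^8 = 5040/s^8. Then L{t^7·14} = 14·5040/s^8 = 70560/s^8

Final answer: 70560/s^8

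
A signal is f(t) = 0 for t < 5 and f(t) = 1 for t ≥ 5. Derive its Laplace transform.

f(t) = u(t-5). L{u(t-5)} = e^(-5s)/s, so L{f(t)} = e^(-5s)/s

Final answer: e^(-5s)/s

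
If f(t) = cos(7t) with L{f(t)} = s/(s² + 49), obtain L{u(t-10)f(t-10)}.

Time shift theorem: L{u(t-a)f(t-a)} = e^(-as)F(s). Here a=10, F(s) = s/(s² + 49), so L{u(t-10)f(t-10)} = e^(-10s)·s/(s² + 49)

Final answer: e^(-10s)·s/(s² + 49)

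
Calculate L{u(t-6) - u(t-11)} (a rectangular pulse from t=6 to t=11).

L{u(t-a)} = e^(-as)/s. L{u(t-6) - u(t-11)} = (e^(-6s) - e^(-11s))/s

Final answer: (e^(-6s) - e^(-11s))/s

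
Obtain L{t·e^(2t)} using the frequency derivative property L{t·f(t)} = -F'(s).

L{e^(2t)} = 1/(s-2). By frequency derivative: L{t·e^(2t)} = -d/ds[1/(s-2)] = -(-1)/(s-2)² = 1/(s-2)²

Final answer: 1/(s-2)²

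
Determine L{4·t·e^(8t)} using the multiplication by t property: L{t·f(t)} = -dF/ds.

Using L{t^n·e^(at)} = n!/(s-a)^(n+1), L{t·e^(8t)} = 1/(s-8)^2, so L{4·t·e^(8t)} = 4·1/(s-8)^2 = 4/(s-8)^2

Final answer: 4/(s-8)^2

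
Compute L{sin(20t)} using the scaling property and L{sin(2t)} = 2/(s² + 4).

Using L{f(at)} = (1/a)F(s/a) with a=10: L{sin(20t)} = (1/10) · 2/((s/10)² + 4) = (1/10) · 2·100/(s² + 400) = 20/(s² + 400)

Final answer: 20/(s² + 400)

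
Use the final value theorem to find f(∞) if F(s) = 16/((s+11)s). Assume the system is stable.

f(∞) = lim_{s→0} sF(s) = lim_{s→0} 16/(s+11) = 16/11

Final answer: 16/11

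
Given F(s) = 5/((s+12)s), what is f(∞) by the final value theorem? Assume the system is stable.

f(∞) = lim_{s→0} sF(s) = lim_{s→0} 5/(s+12) = 5/12

Final answer: 5/12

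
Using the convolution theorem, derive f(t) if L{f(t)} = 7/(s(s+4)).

7/(s(s+4)) = (7/s)·(1/(s+4)) = L{7}·L{e^(-4t)}. By convolution, f(t) = 7*e^(-4t) = ∫₀ᵗ 7·e^(-4τ) dτ = 7·(1 - e^(-4t))/4

Final answer: 7·(1 - e^(-4t))/4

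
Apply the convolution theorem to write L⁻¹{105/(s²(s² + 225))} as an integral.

105/(s²(s² + 225)) = (1/s²)·(105/(s² + 225)) = L{t}·L{7·sin(15t)}. So f(t) = t*(7·sin(15t)) = ∫₀ᵗ 7τ·sin(15(t-τ)) dτ

Final answer: ∫₀ᵗ 7τ·sin(15(t-τ)) dτ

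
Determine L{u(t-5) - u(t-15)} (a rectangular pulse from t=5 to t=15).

L{u(t-a)} = e^(-as)/s. L{u(t-5) - u(t-15)} = (e^(-5s) - e^(-15s))/s

Final answer: (e^(-5s) - e^(-15s))/s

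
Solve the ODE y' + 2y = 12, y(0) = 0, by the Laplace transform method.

sY + 2Y = 12/s. Y = 12/(s(s+2)). Partial fractions: Y = 6/s - 6/(s+2)

Final answer: y(t) = 6(1 - e^(-2t))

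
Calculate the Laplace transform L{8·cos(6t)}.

L{cos(ωt)} = s/(s² + ω²), so L{cos(6t)} = s/(s² + 36). Then L{8·cos(6t)} = 8·s/(s² + 36) = 8s/(s² + 36)

Final answer: 8s/(s² + 36)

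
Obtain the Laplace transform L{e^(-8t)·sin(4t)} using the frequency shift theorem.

Frequency shift: L{e^(at)f(t)} = F(s-a). L{e^(-8t)·sin(4t)} = 4/((s+8)² + 16)

Final answer: 4/((s+8)² + 16)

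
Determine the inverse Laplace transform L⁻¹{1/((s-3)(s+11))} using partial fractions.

Decompose: A/(s-3) + B/(s+11). A = 1/14, B = -1/14. f(t) = (e^(3t) - e^(-11t))/14

Final answer: (e^(3t) - e^(-11t))/14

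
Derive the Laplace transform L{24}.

L{24} = 24 · L{1} = 24/s

Final answer: 24/s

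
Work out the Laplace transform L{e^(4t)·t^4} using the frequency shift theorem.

L{e^(at)·t^n} = n!/(s-a)^(n+1), so L{e^(4t)·t^4} = 24/(s-4)^5

Final answer: 24/(s-4)^5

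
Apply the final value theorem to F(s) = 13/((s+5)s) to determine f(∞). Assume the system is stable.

f(∞) = lim_{s→0} sF(s) = lim_{s→0} 13/(s+5) = 13/5

Final answer: 13/5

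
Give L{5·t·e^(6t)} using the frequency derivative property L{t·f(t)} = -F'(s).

L{e^(6t)} = 1/(s-6). By frequency derivative: L{t·e^(6t)} = -d/ds[1/(s-6)] = -(-1)/(s-6)² = 1/(s-6)². Then L{5·t·e^(6t)} = 5·1/(s-6)² = 5/(s-6)²

Final answer: 5/(s-6)²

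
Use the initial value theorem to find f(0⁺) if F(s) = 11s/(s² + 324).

f(0⁺) = lim_{s→∞} s·11s/(s² + 324) = lim_{s→∞} 11s²/(s² + 324) = 11

Final answer: 11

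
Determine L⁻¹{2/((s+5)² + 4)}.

Form: b/((s-a)² + b²) → e^(at)sin(bt). With a=-5, b=2

Final answer: e^(-5t)·sin(2t)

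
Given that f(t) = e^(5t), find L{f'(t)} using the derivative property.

f(0) = 1, F(s) = 1/(s-5). L{f'(t)} = s·F(s) - f(0) = s/(s-5) - 1 = (s - (s-5))/(s-5) = 5/(s-5)

Final answer: 5/(s-5)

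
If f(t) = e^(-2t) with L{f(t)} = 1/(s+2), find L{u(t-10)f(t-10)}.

Time shift theorem: L{u(t-a)f(t-a)} = e^(-as)F(s). Here a=10, F(s) = 1/(s+2), so L{u(t-10)f(t-10)} = e^(-10s)·1/(s+2)

Final answer: e^(-10s)·1/(s+2)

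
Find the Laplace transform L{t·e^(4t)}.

L{t^n·e^(at)} = n!/(s-a)^(n+1), so L{t·e^(4t)} = 1/(s-4)^2

Final answer: 1/(s-4)^2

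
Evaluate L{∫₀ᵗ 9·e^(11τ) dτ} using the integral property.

L{∫₀ᵗ f(τ)dτ} = F(s)/s with F(s) = 9/(s-11), so L{∫₀ᵗ 9·e^(11τ) dτ} = 9/(s(s-11))

Final answer: 9/(s(s-11))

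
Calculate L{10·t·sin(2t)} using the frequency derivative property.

L{sin(2t)} = 2/(s² + 4). By L{t·f(t)} = -F'(s): -d/ds[2/(s² + 4)] = -(2)·(-2s)/(s² + 4)² = 4s/(s² + 4)². Then L{10·t·sin(2t)} = 10·4s/(s² + 4)² = 40s/(s² + 4)²

Final answer: 40s/(s² + 4)²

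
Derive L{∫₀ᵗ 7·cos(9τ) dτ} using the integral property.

L{∫₀ᵗ f(τ)dτ} = F(s)/s with F(s) = 7s/(s² + 81), so the result is (7s/(s² + 81))/s = 7/(s² + 81)

Final answer: 7/(s² + 81)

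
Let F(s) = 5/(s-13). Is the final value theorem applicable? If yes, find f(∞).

sF(s) = 5s/(s-13) has a pole at s = 13 in the right half-plane. Theorem does NOT apply (unstable system; f(t) = 5·e^(13t) grows without bound).

Final answer: Not applicable (unstable)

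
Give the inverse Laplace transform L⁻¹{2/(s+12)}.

L⁻¹{1/(s-a)} = e^(at), so L⁻¹{1/(s+12)} = e^(-12t), and L⁻¹{2/(s+12)} = 2·e^(-12t)

Final answer: 2·e^(-12t)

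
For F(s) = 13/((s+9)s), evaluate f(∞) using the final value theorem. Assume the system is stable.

f(∞) = lim_{s→0} sF(s) = lim_{s→0} 13/(s+9) = 13/9

Final answer: 13/9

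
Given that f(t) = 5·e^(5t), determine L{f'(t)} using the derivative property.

f(0) = 5, F(s) = 5/(s-5). L{f'(t)} = s·F(s) - f(0) = 5s/(s-5) - 5 = (5s - 5(s-5))/(s-5) = 25/(s-5)

Final answer: 25/(s-5)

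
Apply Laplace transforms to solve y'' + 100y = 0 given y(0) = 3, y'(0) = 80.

L{y''} + 100L{y} = 0. s²Y - 3s - 80 + 100Y = 0. Y(s² + 100) = 3s + 80. Y = (3s + 80)/(s² + 100). Inverting: y(t) = 3cos(10t) + 8sin(10t)

Final answer: y(t) = 3cos(10t) + 8sin(10t)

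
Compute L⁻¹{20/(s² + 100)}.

This is the form c·a/(s² + a²) with a = 10, c = 2. L⁻¹ = 2·sin(10t)

Final answer: 2·sin(10t)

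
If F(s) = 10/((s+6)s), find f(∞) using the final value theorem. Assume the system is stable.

f(∞) = lim_{s→0} sF(s) = lim_{s→0} 10/(s+6) = 5/3

Final answer: 5/3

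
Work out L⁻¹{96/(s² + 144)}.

This is the form c·a/(s² + a²) with a = 12, c = 8. L⁻¹ = 8·sin(12t)

Final answer: 8·sin(12t)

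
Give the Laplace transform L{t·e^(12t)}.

L{t^n·e^(at)} = n!/(s-a)^(n+1), so L{t·e^(12t)} = 1/(s-12)^2

Final answer: 1/(s-12)^2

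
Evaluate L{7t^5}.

L{t^n} = n!/s^(n+1). So L{7t^5} = 7·5!/s^6 = 840/s^6

Final answer: 840/s^6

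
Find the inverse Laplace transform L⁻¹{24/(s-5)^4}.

L⁻¹{n!/(s-a)^(n+1)} = t^n·e^(at) with n=3, a=5. So L⁻¹{6/(s-5)^4} = t^3·e^(5t), and L⁻¹{24/(s-5)^4} = (24/6)·t^3·e^(5t) = 4·t^3·e^(5t)

Final answer: 4·t^3·e^(5t)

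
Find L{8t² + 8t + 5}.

L{8t² + 8t + 5} = 8·2/s³ + 8/s² + 5/s = 16/s³ + 8/s² + 5/s

Final answer: 16/s³ + 8/s² + 5/s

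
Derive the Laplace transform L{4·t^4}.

L{t^n} = n!/s^(n+1), so L{t^4} = 24/s^5. Then L{4·t^4} = 4·24/s^5 = 96/s^5

Final answer: 96/s^5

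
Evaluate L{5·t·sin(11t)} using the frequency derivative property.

L{sin(11t)} = 11/(s² + 121). By L{t·f(t)} = -F'(s): -d/ds[11/(s² + 121)] = -(11)·(-2s)/(s² + 121)² = 22s/(s² + 121)². Then L{5·t·sin(11t)} = 5·22s/(s² + 121)² = 110s/(s² + 121)²

Final answer: 110s/(s² + 121)²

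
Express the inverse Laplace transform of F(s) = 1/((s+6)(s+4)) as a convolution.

1/((s+6)(s+4)) = (1/(s+6))·(1/(s+4)) = L{e^(-6t)}·L{e^(-4t)}. So f(t) = e^(-6t)*e^(-4t) = ∫₀ᵗ e^(-6τ)·e^(-4(t-τ)) dτ

Final answer: ∫₀ᵗ e^(-6τ)·e^(-4(t-τ)) dτ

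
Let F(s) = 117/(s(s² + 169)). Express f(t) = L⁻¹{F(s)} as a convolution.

117/(s(s² + 169)) = (1/s)·(117/(s² + 169)) = L{1}·L{9·sin(13t)}. So f(t) = 1*(9·sin(13t)) = ∫₀ᵗ 9·sin(13τ) dτ

Final answer: ∫₀ᵗ 9·sin(13τ) dτ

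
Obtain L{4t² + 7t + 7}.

L{4t² + 7t + 7} = 4·2/s³ + 7/s² + 7/s = 8/s³ + 7/s² + 7/s

Final answer: 8/s³ + 7/s² + 7/s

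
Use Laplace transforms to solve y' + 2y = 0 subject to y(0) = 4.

L{y'} + 2L{y} = 0. sY - 4 + 2Y = 0. Y(s+2) = 4. Y = 4/(s+2)

Final answer: y(t) = 4e^(-2t)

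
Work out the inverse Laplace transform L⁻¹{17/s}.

L⁻¹{c/s} = c, so L⁻¹{17/s} = 17

Final answer: 17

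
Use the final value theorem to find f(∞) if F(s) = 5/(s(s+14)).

f(∞) = lim_{s→0} s·5/(s(s+14)) = lim_{s→0} 5/(s+14) = 5/14 = 5/14

Final answer: 5/14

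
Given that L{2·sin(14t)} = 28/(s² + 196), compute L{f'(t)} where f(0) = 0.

L{f'(t)} = s·F(s) - f(0) = s·28/(s² + 196) - 0 = 28s/(s² + 196)

Final answer: 28s/(s² + 196)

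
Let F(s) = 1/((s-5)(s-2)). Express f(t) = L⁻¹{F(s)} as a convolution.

1/((s-5)(s-2)) = (1/(s-5))·(1/(s-2)) = L{e^(5t)}·L{e^(2t)}. So f(t) = e^(5t)*e^(2t) = ∫₀ᵗ e^(5τ)·e^(2(t-τ)) dτ

Final answer: ∫₀ᵗ e^(5τ)·e^(2(t-τ)) dτ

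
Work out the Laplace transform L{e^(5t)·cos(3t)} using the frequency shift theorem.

Frequency shift: L{e^(at)f(t)} = F(s-a). L{e^(5t)·cos(3t)} = (s-5)/((s-5)² + 9)

Final answer: (s-5)/((s-5)² + 9)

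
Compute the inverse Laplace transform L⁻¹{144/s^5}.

L⁻¹{n!/s^(n+1)} = t^n with n=4. So L⁻¹{24/s^5} = t^4, and L⁻¹{144/s^5} = (144/24)·t^4 = 6·t^4

Final answer: 6·t^4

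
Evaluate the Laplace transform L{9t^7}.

L{9t^7} = 9 · L{t^7} = 9 · 5040/s^8 = 45360/s^8

Final answer: 45360/s^8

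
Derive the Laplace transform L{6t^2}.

L{6t^2} = 6 · L{t^2} = 6 · 2/s^3 = 12/s^3

Final answer: 12/s^3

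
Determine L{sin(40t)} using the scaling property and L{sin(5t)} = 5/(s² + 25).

Using L{f(at)} = (1/a)F(s/a) with a=8: L{sin(40t)} = (1/8) · 5/((s/8)² + 25) = (1/8) · 5·64/(s² + 1600) = 40/(s² + 1600)

Final answer: 40/(s² + 1600)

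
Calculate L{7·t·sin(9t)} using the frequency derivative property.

L{sin(9t)} = 9/(s² + 81). By L{t·f(t)} = -F'(s): -d/ds[9/(s² + 81)] = -(9)·(-2s)/(s² + 81)² = 18s/(s² + 81)². Then L{7·t·sin(9t)} = 7·18s/(s² + 81)² = 126s/(s² + 81)²

Final answer: 126s/(s² + 81)²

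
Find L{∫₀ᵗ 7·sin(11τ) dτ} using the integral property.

L{∫₀ᵗ f(τ)dτ} = F(s)/s with F(s) = 77/(s² + 121), so the result is (77/(s² + 121))/s = 77/(s(s² + 121))

Final answer: 77/(s(s² + 121))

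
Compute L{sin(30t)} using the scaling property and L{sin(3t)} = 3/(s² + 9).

Using L{f(at)} = (1/a)F(s/a) with a=10: L{sin(30t)} = (1/10) · 3/((s/10)² + 9) = (1/10) · 3·100/(s² + 900) = 30/(s² + 900)

Final answer: 30/(s² + 900)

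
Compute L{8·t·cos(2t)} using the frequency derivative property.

L{cos(2t)} = s/(s² + 4). Derivative: d/ds[s/(s² + 4)] = [(s² + 4) - s·2s]/(s² + 4)² = (4 - s²)/(s² + 4)². So L{t·cos(2t)} = -F'(s) = (s² - 4)/(s² + 4)². Then L{8·t·cos(2t)} = 8·(s² - 4)/(s² + 4)²

Final answer: 8·(s² - 4)/(s² + 4)²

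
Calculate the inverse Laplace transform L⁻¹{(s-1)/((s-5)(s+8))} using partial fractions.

Using partial fractions, f(t) = (4e^(5t) + 9e^(-8t))/13

Final answer: (4e^(5t) + 9e^(-8t))/13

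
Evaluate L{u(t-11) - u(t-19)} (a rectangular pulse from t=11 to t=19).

L{u(t-a)} = e^(-as)/s. L{u(t-11) - u(t-19)} = (e^(-11s) - e^(-19s))/s

Final answer: (e^(-11s) - e^(-19s))/s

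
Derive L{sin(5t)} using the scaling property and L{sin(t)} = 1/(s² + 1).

Using L{f(at)} = (1/a)F(s/a) with a=5: L{sin(5t)} = (1/5) · 1/((s/5)² + 1) = (1/5) · 1·25/(s² + 25) = 5/(s² + 25)

Final answer: 5/(s² + 25)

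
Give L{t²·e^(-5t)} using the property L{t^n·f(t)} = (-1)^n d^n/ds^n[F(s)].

L{e^(-5t)} = 1/(s+5). d/ds[1/(s+5)] = -1/(s+5)². d²/ds²[1/(s+5)] = 2/(s+5)³. So L{t²·e^(-5t)} = (-1)² · 2/(s+5)³ = 2/(s+5)³

Final answer: 2/(s+5)³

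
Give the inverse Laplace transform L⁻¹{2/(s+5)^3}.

L⁻¹{n!/(s-a)^(n+1)} = t^n·e^(at), so L⁻¹{2/(s+5)^3} = t^2·e^(-5t)

Final answer: t^2·e^(-5t)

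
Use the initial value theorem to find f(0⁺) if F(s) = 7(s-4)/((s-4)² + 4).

f(0⁺) = lim_{s→∞} sF(s) = lim_{s→∞} 7s(s-4)/((s-4)² + 4) = 7

Final answer: 7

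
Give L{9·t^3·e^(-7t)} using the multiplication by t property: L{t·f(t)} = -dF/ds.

Using L{t^n·e^(at)} = n!/(s-a)^(n+1), L{t^3·e^(-7t)} = 6/(s+7)^4, so L{9·t^3·e^(-7t)} = 9·6/(s+7)^4 = 54/(s+7)^4

Final answer: 54/(s+7)^4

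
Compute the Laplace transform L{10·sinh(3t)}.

L{sinh(ωt)} = ω/(s² - ω²), so L{sinh(3t)} = 3/(s² - 9). Then L{10·sinh(3t)} = 10·3/(s² - 9) = 30/(s² - 9)

Final answer: 30/(s² - 9)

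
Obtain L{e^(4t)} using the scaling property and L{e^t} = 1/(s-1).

Using L{f(at)} = (1/a)F(s/a) with a=4 and f(t) = e^t: L{e^(4t)} = (1/4) · 1/((s/4)-1) = (1/4) · 4/(s-4) = 1/(s-4)

Final answer: 1/(s-4)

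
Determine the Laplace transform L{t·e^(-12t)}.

L{t^n·e^(at)} = n!/(s-a)^(n+1), so L{t·e^(-12t)} = 1/(s+12)^2

Final answer: 1/(s+12)^2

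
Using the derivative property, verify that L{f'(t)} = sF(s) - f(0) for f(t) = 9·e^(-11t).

f'(t) = -99e^(-11t). Direct: L{f'(t)} = -99/(s+11). Property: s·9/(s+11) - 9 = (9s - 9(s+11))/(s+11) = -99/(s+11). ✓

Final answer: -99/(s+11)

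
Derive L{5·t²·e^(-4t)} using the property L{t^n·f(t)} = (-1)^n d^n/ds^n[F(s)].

L{e^(-4t)} = 1/(s+4). d/ds[1/(s+4)] = -1/(s+4)². d²/ds²[1/(s+4)] = 2/(s+4)³. So L{t²·e^(-4t)} = (-1)² · 2/(s+4)³ = 2/(s+4)³. Then L{5·t²·e^(-4t)} = 5·2/(s+4)³ = 10/(s+4)³

Final answer: 10/(s+4)³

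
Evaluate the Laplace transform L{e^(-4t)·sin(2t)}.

L{e^(at)·sin(ωt)} = ω/((s-a)² + ω²), so L{e^(-4t)·sin(2t)} = 2/((s+4)² + 4)

Final answer: 2/((s+4)² + 4)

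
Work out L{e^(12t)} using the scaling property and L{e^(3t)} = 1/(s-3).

Using L{f(at)} = (1/a)F(s/a) with a=4 and f(t) = e^(3t): L{e^(12t)} = (1/4) · 1/((s/4)-3) = (1/4) · 4/(s-12) = 1/(s-12)

Final answer: 1/(s-12)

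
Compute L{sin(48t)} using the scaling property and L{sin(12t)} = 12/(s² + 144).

Using L{f(at)} = (1/a)F(s/a) with a=4: L{sin(48t)} = (1/4) · 12/((s/4)² + 144) = (1/4) · 12·16/(s² + 2304) = 48/(s² + 2304)

Final answer: 48/(s² + 2304)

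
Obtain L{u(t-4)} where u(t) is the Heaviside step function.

L{u(t-a)} = e^(-as)/s. Here a=4, so L{u(t-4)} = e^(-4s)/s

Final answer: e^(-4s)/s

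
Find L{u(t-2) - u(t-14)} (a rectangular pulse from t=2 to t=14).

L{u(t-a)} = e^(-as)/s. L{u(t-2) - u(t-14)} = (e^(-2s) - e^(-14s))/s

Final answer: (e^(-2s) - e^(-14s))/s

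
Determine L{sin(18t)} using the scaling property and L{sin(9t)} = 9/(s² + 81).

Using L{f(at)} = (1/a)F(s/a) with a=2: L{sin(18t)} = (1/2) · 9/((s/2)² + 81) = (1/2) · 9·4/(s² + 324) = 18/(s² + 324)

Final answer: 18/(s² + 324)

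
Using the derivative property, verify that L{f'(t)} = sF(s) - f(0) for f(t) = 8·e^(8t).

f'(t) = 64e^(8t). Direct: L{f'(t)} = 64/(s-8). Property: s·8/(s-8) - 8 = (8s - 8(s-8))/(s-8) = 64/(s-8). ✓

Final answer: 64/(s-8)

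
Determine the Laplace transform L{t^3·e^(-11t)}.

L{t^n·e^(at)} = n!/(s-a)^(n+1), so L{t^3·e^(-11t)} = 6/(s+11)^4

Final answer: 6/(s+11)^4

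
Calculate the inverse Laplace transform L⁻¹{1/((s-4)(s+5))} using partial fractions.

Decompose: A/(s-4) + B/(s+5). A = 1/9, B = -1/9. f(t) = (e^(4t) - e^(-5t))/9

Final answer: (e^(4t) - e^(-5t))/9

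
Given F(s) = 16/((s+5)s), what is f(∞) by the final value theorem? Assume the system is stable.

f(∞) = lim_{s→0} sF(s) = lim_{s→0} 16/(s+5) = 16/5

Final answer: 16/5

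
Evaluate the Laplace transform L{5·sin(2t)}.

L{sin(ωt)} = ω/(s² + ω²), so L{sin(2t)} = 2/(s² + 4). Then L{5·sin(2t)} = 5·2/(s² + 4) = 10/(s² + 4)

Final answer: 10/(s² + 4)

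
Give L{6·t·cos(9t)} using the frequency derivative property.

L{cos(9t)} = s/(s² + 81). Derivative: d/ds[s/(s² + 81)] = [(s² + 81) - s·2s]/(s² + 81)² = (81 - s²)/(s² + 81)². So L{t·cos(9t)} = -F'(s) = (s² - 81)/(s² + 81)². Then L{6·t·cos(9t)} = 6·(s² - 81)/(s² + 81)²

Final answer: 6·(s² - 81)/(s² + 81)²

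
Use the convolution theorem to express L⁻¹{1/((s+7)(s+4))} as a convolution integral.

1/((s+7)(s+4)) = (1/(s+7))·(1/(s+4)) = L{e^(-7t)}·L{e^(-4t)}. So f(t) = e^(-7t)*e^(-4t) = ∫₀ᵗ e^(-7τ)·e^(-4(t-τ)) dτ

Final answer: ∫₀ᵗ e^(-7τ)·e^(-4(t-τ)) dτ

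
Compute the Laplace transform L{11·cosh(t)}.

L{cosh(ωt)} = s/(s² - ω²), so L{cosh(t)} = s/(s² - 1). Then L{11·cosh(t)} = 11·s/(s² - 1) = 11s/(s² - 1)

Final answer: 11s/(s² - 1)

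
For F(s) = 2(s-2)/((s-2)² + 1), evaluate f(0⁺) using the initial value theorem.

f(0⁺) = lim_{s→∞} sF(s) = lim_{s→∞} 2s(s-2)/((s-2)² + 1) = 2

Final answer: 2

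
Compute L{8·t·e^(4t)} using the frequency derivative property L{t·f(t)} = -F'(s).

L{e^(4t)} = 1/(s-4). By frequency derivative: L{t·e^(4t)} = -d/ds[1/(s-4)] = -(-1)/(s-4)² = 1/(s-4)². Then L{8·t·e^(4t)} = 8·1/(s-4)² = 8/(s-4)²

Final answer: 8/(s-4)²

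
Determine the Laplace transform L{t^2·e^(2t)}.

L{t^n·e^(at)} = n!/(s-a)^(n+1), so L{t^2·e^(2t)} = 2/(s-2)^3

Final answer: 2/(s-2)^3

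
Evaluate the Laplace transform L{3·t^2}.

L{t^n} = n!/s^(n+1), so L{t^2} = 2/s^3. Then L{3·t^2} = 3·2/s^3 = 6/s^3

Final answer: 6/s^3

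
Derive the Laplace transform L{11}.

L{11} = 11 · L{1} = 11/s

Final answer: 11/s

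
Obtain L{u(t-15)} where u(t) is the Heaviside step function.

L{u(t-a)} = e^(-as)/s. Here a=15, so L{u(t-15)} = e^(-15s)/s

Final answer: e^(-15s)/s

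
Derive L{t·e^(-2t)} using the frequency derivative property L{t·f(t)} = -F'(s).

L{e^(-2t)} = 1/(s+2). By frequency derivative: L{t·e^(-2t)} = -d/ds[1/(s+2)] = -(-1)/(s+2)² = 1/(s+2)²

Final answer: 1/(s+2)²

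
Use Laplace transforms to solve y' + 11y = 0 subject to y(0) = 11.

L{y'} + 11L{y} = 0. sY - 11 + 11Y = 0. Y(s+11) = 11. Y = 11/(s+11)

Final answer: y(t) = 11e^(-11t)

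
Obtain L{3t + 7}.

L{3t + 7} = 3·L{t} + 7·L{1} = 3/s² + 7/s

Final answer: 3/s² + 7/s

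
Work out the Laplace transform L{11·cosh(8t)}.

L{cosh(ωt)} = s/(s² - ω²), so L{cosh(8t)} = s/(s² - 64). Then L{11·cosh(8t)} = 11·s/(s² - 64) = 11s/(s² - 64)

Final answer: 11s/(s² - 64)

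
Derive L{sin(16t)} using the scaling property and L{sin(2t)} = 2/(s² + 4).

Using L{f(at)} = (1/a)F(s/a) with a=8: L{sin(16t)} = (1/8) · 2/((s/8)² + 4) = (1/8) · 2·64/(s² + 256) = 16/(s² + 256)

Final answer: 16/(s² + 256)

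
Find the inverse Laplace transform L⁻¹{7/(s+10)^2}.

L⁻¹{n!/(s-a)^(n+1)} = t^n·e^(at) with n=1, a=-10. So L⁻¹{1/(s+10)^2} = t·e^(-10t), and L⁻¹{7/(s+10)^2} = (7/1)·t·e^(-10t) = 7·t·e^(-10t)

Final answer: 7·t·e^(-10t)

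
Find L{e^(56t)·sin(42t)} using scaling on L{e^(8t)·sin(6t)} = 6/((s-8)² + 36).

Scaling with a=7: L{e^(56t)·sin(42t)} = (1/7) · 6/((s/7-8)² + 36). Simplifying: 42/((s-56)² + 1764)

Final answer: 42/((s-56)² + 1764)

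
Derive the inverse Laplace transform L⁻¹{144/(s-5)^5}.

L⁻¹{n!/(s-a)^(n+1)} = t^n·e^(at) with n=4, a=5. So L⁻¹{24/(s-5)^5} = t^4·e^(5t), and L⁻¹{144/(s-5)^5} = (144/24)·t^4·e^(5t) = 6·t^4·e^(5t)

Final answer: 6·t^4·e^(5t)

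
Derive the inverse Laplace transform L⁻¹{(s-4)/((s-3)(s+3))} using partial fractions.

Using partial fractions, f(t) = (-e^(3t) + 7e^(-3t))/6

Final answer: (-e^(3t) + 7e^(-3t))/6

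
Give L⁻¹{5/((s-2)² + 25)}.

Form: b/((s-a)² + b²) → e^(at)sin(bt). With a=2, b=5

Final answer: e^(2t)·sin(5t)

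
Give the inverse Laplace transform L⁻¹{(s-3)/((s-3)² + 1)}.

Using frequency shift, L⁻¹{(s-3)/((s-3)² + 1)} = e^(3t)·cos(t)

Final answer: e^(3t)·cos(t)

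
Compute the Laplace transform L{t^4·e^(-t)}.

L{t^n·e^(at)} = n!/(s-a)^(n+1), so L{t^4·e^(-t)} = 24/(s+1)^5

Final answer: 24/(s+1)^5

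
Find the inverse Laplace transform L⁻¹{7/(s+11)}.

L⁻¹{1/(s-a)} = e^(at), so L⁻¹{1/(s+11)} = e^(-11t), and L⁻¹{7/(s+11)} = 7·e^(-11t)

Final answer: 7·e^(-11t)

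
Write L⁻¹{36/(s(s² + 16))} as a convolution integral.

36/(s(s² + 16)) = (1/s)·(36/(s² + 16)) = L{1}·L{9·sin(4t)}. So f(t) = 1*(9·sin(4t)) = ∫₀ᵗ 9·sin(4τ) dτ

Final answer: ∫₀ᵗ 9·sin(4τ) dτ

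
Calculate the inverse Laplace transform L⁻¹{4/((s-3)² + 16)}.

Using frequency shift, L⁻¹{4/((s-3)² + 16)} = e^(3t)·sin(4t)

Final answer: e^(3t)·sin(4t)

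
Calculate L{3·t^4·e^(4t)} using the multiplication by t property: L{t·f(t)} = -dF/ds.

Using L{t^n·e^(at)} = n!/(s-a)^(n+1), L{t^4·e^(4t)} = 24/(s-4)^5, so L{3·t^4·e^(4t)} = 3·24/(s-4)^5 = 72/(s-4)^5

Final answer: 72/(s-4)^5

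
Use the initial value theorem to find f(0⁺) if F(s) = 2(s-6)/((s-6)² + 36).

f(0⁺) = lim_{s→∞} sF(s) = lim_{s→∞} 2s(s-6)/((s-6)² + 36) = 2

Final answer: 2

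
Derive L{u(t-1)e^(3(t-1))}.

u(t-a)f(t-a) with f(t)=e^(3t). L{e^(3t)} = 1/(s-3). By time shift: e^(-s)/(s-3)

Final answer: e^(-s)/(s-3)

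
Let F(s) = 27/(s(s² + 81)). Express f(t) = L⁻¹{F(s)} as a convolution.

27/(s(s² + 81)) = (1/s)·(27/(s² + 81)) = L{1}·L{3·sin(9t)}. So f(t) = 1*(3·sin(9t)) = ∫₀ᵗ 3·sin(9τ) dτ

Final answer: ∫₀ᵗ 3·sin(9τ) dτ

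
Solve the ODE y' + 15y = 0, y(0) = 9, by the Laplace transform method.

L{y'} + 15L{y} = 0. sY - 9 + 15Y = 0. Y(s+15) = 9. Y = 9/(s+15)

Final answer: y(t) = 9e^(-15t)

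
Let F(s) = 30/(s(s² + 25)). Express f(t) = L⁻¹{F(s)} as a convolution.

30/(s(s² + 25)) = (1/s)·(30/(s² + 25)) = L{1}·L{6·sin(5t)}. So f(t) = 1*(6·sin(5t)) = ∫₀ᵗ 6·sin(5τ) dτ

Final answer: ∫₀ᵗ 6·sin(5τ) dτ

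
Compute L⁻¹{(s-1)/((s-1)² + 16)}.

Using frequency shift: L⁻¹{(s-a)/((s-a)² + b²)} = e^(at)cos(bt). Here a=1, b=4

Final answer: e^t·cos(4t)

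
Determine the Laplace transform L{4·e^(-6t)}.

L{e^(at)} = 1/(s-a), so L{e^(-6t)} = 1/(s+6). Then L{4·e^(-6t)} = 4/(s+6)

Final answer: 4/(s+6)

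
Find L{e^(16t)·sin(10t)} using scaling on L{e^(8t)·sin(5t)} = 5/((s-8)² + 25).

Scaling with a=2: L{e^(16t)·sin(10t)} = (1/2) · 5/((s/2-8)² + 25). Simplifying: 10/((s-16)² + 100)

Final answer: 10/((s-16)² + 100)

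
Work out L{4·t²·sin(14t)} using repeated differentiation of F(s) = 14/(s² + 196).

F(s) = 14/(s² + 196). F'(s) = -28s/(s² + 196)². F''(s) = -28(196 - 3s²)/(s² + 196)³ = (84s² - 5488)/(s² + 196)³. So L{t²·sin(14t)} = (-1)² F''(s) = (84s² - 5488)/(s² + 196)³. Then L{4·t²·sin(14t)} = 4·(84s² - 5488)/(s² + 196)³ = (336s² - 21952)/(s² + 196)³

Final answer: (336s² - 21952)/(s² + 196)³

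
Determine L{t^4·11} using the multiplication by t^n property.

L{11} = 11/s. d^1/ds^1[1/s] = -1/s². d^2/ds^2[1/s] = 2/s^3. d^3/ds^3[1/s] = -6/s^4. d^4/ds^4[1/s] = 24/s^5. So L{t^4} = (-1)^{4}·24/s^5 = 24/s^5. Then L{t^4·11} = 11·24/s^5 = 264/s^5

Final answer: 264/s^5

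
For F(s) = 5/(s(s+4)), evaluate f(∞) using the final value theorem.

f(∞) = lim_{s→0} s·5/(s(s+4)) = lim_{s→0} 5/(s+4) = 5/4 = 5/4

Final answer: 5/4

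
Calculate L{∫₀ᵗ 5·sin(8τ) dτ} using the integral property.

L{∫₀ᵗ f(τ)dτ} = F(s)/s with F(s) = 40/(s² + 64), so the result is (40/(s² + 64))/s = 40/(s(s² + 64))

Final answer: 40/(s(s² + 64))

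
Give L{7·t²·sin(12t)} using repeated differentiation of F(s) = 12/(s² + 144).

F(s) = 12/(s² + 144). F'(s) = -24s/(s² + 144)². F''(s) = -24(144 - 3s²)/(s² + 144)³ = (72s² - 3456)/(s² + 144)³. So L{t²·sin(12t)} = (-1)² F''(s) = (72s² - 3456)/(s² + 144)³. Then L{7·t²·sin(12t)} = 7·(72s² - 3456)/(s² + 144)³ = (504s² - 24192)/(s² + 144)³

Final answer: (504s² - 24192)/(s² + 144)³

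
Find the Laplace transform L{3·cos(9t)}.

L{cos(ωt)} = s/(s² + ω²), so L{cos(9t)} = s/(s² + 81). Then L{3·cos(9t)} = 3·s/(s² + 81) = 3s/(s² + 81)

Final answer: 3s/(s² + 81)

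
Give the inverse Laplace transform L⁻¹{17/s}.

L⁻¹{c/s} = c, so L⁻¹{17/s} = 17

Final answer: 17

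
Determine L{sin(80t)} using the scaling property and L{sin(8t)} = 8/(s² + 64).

Using L{f(at)} = (1/a)F(s/a) with a=10: L{sin(80t)} = (1/10) · 8/((s/10)² + 64) = (1/10) · 8·100/(s² + 6400) = 80/(s² + 6400)

Final answer: 80/(s² + 6400)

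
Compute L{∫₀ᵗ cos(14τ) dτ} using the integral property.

L{∫₀ᵗ f(τ)dτ} = F(s)/s with F(s) = s/(s² + 196), so the result is (s/(s² + 196))/s = 1/(s² + 196)

Final answer: 1/(s² + 196)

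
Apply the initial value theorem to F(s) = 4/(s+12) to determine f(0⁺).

f(0⁺) = lim_{s→∞} s·4/(s+12) = lim_{s→∞} 4s/(s+12) = 4

Final answer: 4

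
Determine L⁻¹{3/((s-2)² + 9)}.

Form: b/((s-a)² + b²) → e^(at)sin(bt). With a=2, b=3

Final answer: e^(2t)·sin(3t)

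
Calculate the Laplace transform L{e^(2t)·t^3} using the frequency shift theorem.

L{e^(at)·t^n} = n!/(s-a)^(n+1), so L{e^(2t)·t^3} = 6/(s-2)^4

Final answer: 6/(s-2)^4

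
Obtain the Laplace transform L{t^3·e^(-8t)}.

L{t^n·e^(at)} = n!/(s-a)^(n+1), so L{t^3·e^(-8t)} = 6/(s+8)^4

Final answer: 6/(s+8)^4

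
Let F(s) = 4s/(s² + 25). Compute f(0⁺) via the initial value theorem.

f(0⁺) = lim_{s→∞} s·4s/(s² + 25) = lim_{s→∞} 4s²/(s² + 25) = 4

Final answer: 4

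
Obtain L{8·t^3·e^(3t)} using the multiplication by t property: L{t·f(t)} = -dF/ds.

Using L{t^n·e^(at)} = n!/(s-a)^(n+1), L{t^3·e^(3t)} = 6/(s-3)^4, so L{8·t^3·e^(3t)} = 8·6/(s-3)^4 = 48/(s-3)^4

Final answer: 48/(s-3)^4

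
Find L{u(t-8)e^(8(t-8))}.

u(t-a)f(t-a) with f(t)=e^(8t). L{e^(8t)} = 1/(s-8). By time shift: e^(-8s)/(s-8)

Final answer: e^(-8s)/(s-8)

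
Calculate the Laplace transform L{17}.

L{17} = 17 · L{1} = 17/s

Final answer: 17/s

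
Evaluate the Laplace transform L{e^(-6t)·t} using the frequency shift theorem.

L{e^(at)·t^n} = n!/(s-a)^(n+1), so L{e^(-6t)·t} = 1/(s+6)^2

Final answer: 1/(s+6)^2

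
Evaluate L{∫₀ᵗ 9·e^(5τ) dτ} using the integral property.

L{∫₀ᵗ f(τ)dτ} = F(s)/s with F(s) = 9/(s-5), so L{∫₀ᵗ 9·e^(5τ) dτ} = 9/(s(s-5))

Final answer: 9/(s(s-5))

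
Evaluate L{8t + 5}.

L{8t + 5} = 8·L{t} + 5·L{1} = 8/s² + 5/s

Final answer: 8/s² + 5/s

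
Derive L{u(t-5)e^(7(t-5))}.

u(t-a)f(t-a) with f(t)=e^(7t). L{e^(7t)} = 1/(s-7). By time shift: e^(-5s)/(s-7)

Final answer: e^(-5s)/(s-7)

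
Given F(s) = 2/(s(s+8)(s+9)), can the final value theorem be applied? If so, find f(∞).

Poles of sF(s) = 2/((s+8)(s+9)) are at s = -8 and s = -9, both in the left half-plane. Theorem applies. f(∞) = lim_{s→0} sF(s) = 2/(8·9) = 1/36

Final answer: 1/36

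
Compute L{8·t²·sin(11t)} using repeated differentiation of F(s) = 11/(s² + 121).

F(s) = 11/(s² + 121). F'(s) = -22s/(s² + 121)². F''(s) = -22(121 - 3s²)/(s² + 121)³ = (66s² - 2662)/(s² + 121)³. So L{t²·sin(11t)} = (-1)² F''(s) = (66s² - 2662)/(s² + 121)³. Then L{8·t²·sin(11t)} = 8·(66s² - 2662)/(s² + 121)³ = (528s² - 21296)/(s² + 121)³

Final answer: (528s² - 21296)/(s² + 121)³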